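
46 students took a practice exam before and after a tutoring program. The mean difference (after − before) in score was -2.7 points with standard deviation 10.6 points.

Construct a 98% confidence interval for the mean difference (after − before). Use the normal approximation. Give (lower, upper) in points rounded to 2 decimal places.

(-6.34, 0.94)

This is a matched-pairs design, so SE = s_d/√n = 10.6/√46 = 1.5629.
Margin = 2.326 × 1.5629 = 3.6353; the interval is -2.7 ± 3.6353 = (-6.34, 0.94).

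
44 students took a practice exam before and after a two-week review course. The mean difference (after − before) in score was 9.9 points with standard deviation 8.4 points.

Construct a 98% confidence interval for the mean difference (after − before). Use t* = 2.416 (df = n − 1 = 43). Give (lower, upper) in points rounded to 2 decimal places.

(6.84, 12.96)

Paired design: SE = s_d/√n = 8.4/√44 = 1.2663.
t* = 2.416; margin of error = 2.416 × 1.2663 = 3.0594.
9.9 ± 3.0594 → (6.84, 12.96).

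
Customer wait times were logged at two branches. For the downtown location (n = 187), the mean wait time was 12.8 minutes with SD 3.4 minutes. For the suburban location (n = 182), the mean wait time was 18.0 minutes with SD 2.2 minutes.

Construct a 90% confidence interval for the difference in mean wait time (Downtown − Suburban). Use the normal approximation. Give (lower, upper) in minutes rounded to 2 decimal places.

Per-group SEs: s₁/√n₁ = 3.4/√187 = 0.2486, s₂/√n₂ = 2.2/√182 = 0.1631.
Unpooled SE of the difference: √(0.06180196 + 0.02660161) = 0.2973.
Margin of error = z* · SE = 1.645 × 0.2973 = 0.4891.
x̄₁ − x̄₂ = 12.8 − 18.0 = -5.2000.
CI: -5.2000 ± 0.4891 = (-5.69, -4.71).

(-5.69, -4.71)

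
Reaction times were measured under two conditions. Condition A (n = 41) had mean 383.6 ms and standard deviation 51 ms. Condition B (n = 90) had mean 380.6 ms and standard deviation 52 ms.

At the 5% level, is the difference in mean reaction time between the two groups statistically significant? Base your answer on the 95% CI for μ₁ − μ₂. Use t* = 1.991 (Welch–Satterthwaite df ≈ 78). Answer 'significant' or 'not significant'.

Per-group SEs: s₁/√n₁ = 51/√41 = 7.9649, s₂/√n₂ = 52/√90 = 5.4813.
Unpooled SE of the difference: √(63.43963201 + 30.04464969) = 9.6687.
Margin of error = t* · SE = 1.991 × 9.6687 = 19.2504.
x̄₁ − x̄₂ = 383.6 − 380.6 = 3.0000.
CI: 3.0000 ± 19.2504 = (-16.2504, 22.2504).
The interval (-16.2504, 22.2504) contains 0, so the difference is not significant.

not significant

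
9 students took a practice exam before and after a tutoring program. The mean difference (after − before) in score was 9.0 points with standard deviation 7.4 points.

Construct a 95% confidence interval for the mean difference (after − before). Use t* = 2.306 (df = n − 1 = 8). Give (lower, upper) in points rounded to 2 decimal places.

This is a matched-pairs design, so SE = s_d/√n = 7.4/√9 = 2.4667.
Margin = 2.306 × 2.4667 = 5.6882; the interval is 9.0 ± 5.6882 = (3.31, 14.69).

(3.31, 14.69)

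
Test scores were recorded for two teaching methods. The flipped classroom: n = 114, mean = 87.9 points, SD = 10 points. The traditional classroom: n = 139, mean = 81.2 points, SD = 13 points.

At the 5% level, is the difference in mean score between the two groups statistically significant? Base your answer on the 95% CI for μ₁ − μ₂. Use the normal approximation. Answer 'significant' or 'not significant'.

SE₁ = s₁/√n₁ = 10/√114 = 0.9366; SE₂ = 13/√139 = 1.1026.
Independent samples, unequal variances: SE_diff = √(SE₁² + SE₂²) = √(0.87721956 + 1.21572676) = 1.4467.
z* = 1.960, so margin of error = 1.960 × 1.4467 = 2.8355.
Difference in means = 87.9 − 81.2 = 6.7000.
6.7000 ± 2.8355 → (3.8645, 9.5355).
The interval (3.8645, 9.5355) does not contain 0, so the difference is significant.

significant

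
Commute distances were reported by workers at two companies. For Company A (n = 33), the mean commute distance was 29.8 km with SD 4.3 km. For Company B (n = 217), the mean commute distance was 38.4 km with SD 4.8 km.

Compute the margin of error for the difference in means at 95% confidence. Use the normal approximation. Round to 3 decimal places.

1.600

Per-group SEs: s₁/√n₁ = 4.3/√33 = 0.7485, s₂/√n₂ = 4.8/√217 = 0.3258.
Unpooled SE of the difference: √(0.56025225 + 0.10614564) = 0.8163.
Margin of error = z* · SE = 1.960 × 0.8163 = 1.5999.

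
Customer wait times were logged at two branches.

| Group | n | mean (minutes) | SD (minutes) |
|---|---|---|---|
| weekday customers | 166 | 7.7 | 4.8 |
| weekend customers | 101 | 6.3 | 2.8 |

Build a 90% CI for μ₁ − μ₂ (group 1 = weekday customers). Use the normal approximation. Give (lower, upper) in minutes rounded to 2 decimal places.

(0.63, 2.17)

Per-group SEs: s₁/√n₁ = 4.8/√166 = 0.3726, s₂/√n₂ = 2.8/√101 = 0.2786.
Unpooled SE of the difference: √(0.13883076 + 0.07761796) = 0.4652.
Margin of error = z* · SE = 1.645 × 0.4652 = 0.7653.
x̄₁ − x̄₂ = 7.7 − 6.3 = 1.4000.
CI: 1.4000 ± 0.7653 = (0.63, 2.17).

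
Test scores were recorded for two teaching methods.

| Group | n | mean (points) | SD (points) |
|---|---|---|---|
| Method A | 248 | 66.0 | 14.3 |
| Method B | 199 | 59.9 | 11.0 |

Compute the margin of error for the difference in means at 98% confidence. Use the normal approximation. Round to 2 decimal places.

2.78

SE₁ = s₁/√n₁ = 14.3/√248 = 0.9081; SE₂ = 11.0/√199 = 0.7798.
Independent samples, unequal variances: SE_diff = √(SE₁² + SE₂²) = √(0.82464561 + 0.60808804) = 1.1970.
z* = 2.326, so margin of error = 2.326 × 1.1970 = 2.7842.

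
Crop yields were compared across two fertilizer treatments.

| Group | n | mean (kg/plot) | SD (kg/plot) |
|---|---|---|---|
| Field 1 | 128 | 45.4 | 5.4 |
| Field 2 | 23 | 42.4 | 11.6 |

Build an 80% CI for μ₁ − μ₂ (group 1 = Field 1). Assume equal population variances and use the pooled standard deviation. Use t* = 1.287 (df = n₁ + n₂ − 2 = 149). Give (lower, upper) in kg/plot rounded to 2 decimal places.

(1.05, 4.95)

Pooled variance s_p² = [127·5.4² + 22·11.6²] / (128+23−2) = 44.7224, so s_p = 6.6875.
SE_diff = s_p·√(1/n₁ + 1/n₂) = 6.6875·√(1/128 + 1/23) = 1.5145.
t* = 1.287; margin = 1.287 × 1.5145 = 1.9492.
Difference = 45.4 − 42.4 = 3.0000.
3.0000 ± 1.9492 → (1.05, 4.95).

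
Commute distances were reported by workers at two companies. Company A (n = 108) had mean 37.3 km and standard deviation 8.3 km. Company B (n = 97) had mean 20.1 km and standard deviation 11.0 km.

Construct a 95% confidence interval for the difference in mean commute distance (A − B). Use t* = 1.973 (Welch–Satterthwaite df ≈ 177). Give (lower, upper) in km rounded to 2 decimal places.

Standard errors of each mean: 8.3/√108 = 0.7987 and 11.0/√97 = 1.1169.
SE(x̄₁ − x̄₂) = √(0.7987² + 1.1169²) = 1.3731 for independent samples with unequal variances.
With t* = 1.973, the margin is 1.973 × 1.3731 = 2.7091.
x̄₁ − x̄₂ = 37.3 − 20.1 = 17.2000; the interval is 17.2000 ± 2.7091 = (14.49, 19.91).

(14.49, 19.91)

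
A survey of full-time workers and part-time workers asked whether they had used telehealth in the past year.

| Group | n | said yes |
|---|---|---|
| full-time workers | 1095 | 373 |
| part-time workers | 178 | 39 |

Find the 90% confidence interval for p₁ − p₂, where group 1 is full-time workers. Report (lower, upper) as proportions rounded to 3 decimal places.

Sample proportions: 373/1095 = 0.3406, 39/178 = 0.2191.
Each SE is √(p̂(1−p̂)/n): √(0.3406·0.6594/1095) = 0.01432 and √(0.2191·0.7809/178) = 0.03100.
SE(p̂₁ − p̂₂) = √(SE₁² + SE₂²) = √(0.0002050624 + 0.000961) = 0.03415, since the two samples are independent.
At 90% confidence z* = 1.645; margin = 1.645 × 0.03415 = 0.05618.
The difference is 0.3406 − 0.2191 = 0.1215, so the interval is 0.1215 ± 0.05618 = (0.065, 0.178).

(0.065, 0.178)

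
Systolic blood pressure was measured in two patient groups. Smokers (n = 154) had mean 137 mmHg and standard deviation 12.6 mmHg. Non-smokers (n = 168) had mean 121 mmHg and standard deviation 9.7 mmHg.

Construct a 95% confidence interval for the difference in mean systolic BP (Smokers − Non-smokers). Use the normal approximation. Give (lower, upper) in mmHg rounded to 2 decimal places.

(13.53, 18.47)

SE₁ = s₁/√n₁ = 12.6/√154 = 1.0153; SE₂ = 9.7/√168 = 0.7484.
Independent samples, unequal variances: SE_diff = √(SE₁² + SE₂²) = √(1.03083409 + 0.56010256) = 1.2613.
z* = 1.960, so margin of error = 1.960 × 1.2613 = 2.4721.
Difference in means = 137 − 121 = 16.0000.
16.0000 ± 2.4721 → (13.53, 18.47).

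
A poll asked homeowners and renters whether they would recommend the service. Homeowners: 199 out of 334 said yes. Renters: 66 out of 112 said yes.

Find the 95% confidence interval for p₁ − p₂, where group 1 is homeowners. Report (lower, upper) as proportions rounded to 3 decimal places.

First, p̂₁ = 199/334 = 0.5958; p̂₂ = 66/112 = 0.5893.
The two standard errors are √(0.5958×0.4042/334) = 0.02685 and √(0.5893×0.4107/112) = 0.04649.
Because the samples are independent, SE_diff = √(0.02685² + 0.04649²) = 0.05369.
Using z* = 1.960 for 95%, ME = 1.960 × 0.05369 = 0.10523.
p̂₁ − p̂₂ = 0.0065; interval 0.0065 ± 0.10523 gives (-0.099, 0.112).

(-0.099, 0.112)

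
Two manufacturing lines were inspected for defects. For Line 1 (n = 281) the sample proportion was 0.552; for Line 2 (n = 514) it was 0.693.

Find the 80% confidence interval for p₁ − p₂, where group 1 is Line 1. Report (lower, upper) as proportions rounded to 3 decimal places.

The two standard errors are √(0.5520×0.4480/281) = 0.02967 and √(0.6930×0.3070/514) = 0.02034.
Because the samples are independent, SE_diff = √(0.02967² + 0.02034²) = 0.03597.
Using z* = 1.282 for 80%, ME = 1.282 × 0.03597 = 0.04611.
p̂₁ − p̂₂ = -0.1410; interval -0.1410 ± 0.04611 gives (-0.187, -0.095).

(-0.187, -0.095)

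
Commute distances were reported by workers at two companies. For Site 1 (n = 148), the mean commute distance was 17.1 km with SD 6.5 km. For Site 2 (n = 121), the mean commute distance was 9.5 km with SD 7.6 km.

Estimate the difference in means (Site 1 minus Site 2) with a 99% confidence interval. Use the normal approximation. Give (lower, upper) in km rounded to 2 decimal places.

Per-group SEs: s₁/√n₁ = 6.5/√148 = 0.5343, s₂/√n₂ = 7.6/√121 = 0.6909.
Unpooled SE of the difference: √(0.28547649 + 0.47734281) = 0.8734.
Margin of error = z* · SE = 2.576 × 0.8734 = 2.2499.
x̄₁ − x̄₂ = 17.1 − 9.5 = 7.6000.
CI: 7.6000 ± 2.2499 = (5.35, 9.85).

(5.35, 9.85)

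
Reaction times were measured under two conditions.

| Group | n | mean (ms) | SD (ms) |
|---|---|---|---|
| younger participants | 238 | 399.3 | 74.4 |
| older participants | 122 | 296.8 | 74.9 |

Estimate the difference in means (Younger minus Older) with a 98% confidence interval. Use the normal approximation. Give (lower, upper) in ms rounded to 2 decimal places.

(83.15, 121.85)

Per-group SEs: s₁/√n₁ = 74.4/√238 = 4.8226, s₂/√n₂ = 74.9/√122 = 6.7811.
Unpooled SE of the difference: √(23.25747076 + 45.98331721) = 8.3211.
Margin of error = z* · SE = 2.326 × 8.3211 = 19.3549.
x̄₁ − x̄₂ = 399.3 − 296.8 = 102.5000.
CI: 102.5000 ± 19.3549 = (83.15, 121.85).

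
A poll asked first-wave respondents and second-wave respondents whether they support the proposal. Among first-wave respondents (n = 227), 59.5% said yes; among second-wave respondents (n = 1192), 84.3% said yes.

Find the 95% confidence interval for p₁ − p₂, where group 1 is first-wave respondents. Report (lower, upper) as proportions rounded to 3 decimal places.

Each SE is √(p̂(1−p̂)/n): √(0.5950·0.4050/227) = 0.03258 and √(0.8430·0.1570/1192) = 0.01054.
SE(p̂₁ − p̂₂) = √(SE₁² + SE₂²) = √(0.0010614564 + 0.0001110916) = 0.03424, since the two samples are independent.
At 95% confidence z* = 1.960; margin = 1.960 × 0.03424 = 0.06711.
The difference is 0.5950 − 0.8430 = -0.2480, so the interval is -0.2480 ± 0.06711 = (-0.315, -0.181).

(-0.315, -0.181)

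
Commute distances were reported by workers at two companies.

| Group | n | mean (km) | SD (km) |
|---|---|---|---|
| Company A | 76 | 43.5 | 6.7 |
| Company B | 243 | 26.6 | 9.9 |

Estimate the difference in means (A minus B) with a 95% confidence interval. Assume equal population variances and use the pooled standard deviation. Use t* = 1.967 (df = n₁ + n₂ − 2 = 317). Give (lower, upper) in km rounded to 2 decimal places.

(14.51, 19.29)

Pooled variance s_p² = [75·6.7² + 242·9.9²] / (76+243−2) = 85.4422, so s_p = 9.2435.
SE_diff = s_p·√(1/n₁ + 1/n₂) = 9.2435·√(1/76 + 1/243) = 1.2148.
t* = 1.967; margin = 1.967 × 1.2148 = 2.3895.
Difference = 43.5 − 26.6 = 16.9000.
16.9000 ± 2.3895 → (14.51, 19.29).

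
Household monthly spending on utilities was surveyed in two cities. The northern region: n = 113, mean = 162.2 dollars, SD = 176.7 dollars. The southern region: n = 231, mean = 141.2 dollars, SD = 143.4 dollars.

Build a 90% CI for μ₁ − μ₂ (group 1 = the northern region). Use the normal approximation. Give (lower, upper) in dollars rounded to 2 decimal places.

(-10.44, 52.44)

Standard errors of each mean: 176.7/√113 = 16.6225 and 143.4/√231 = 9.4350.
SE(x̄₁ − x̄₂) = √(16.6225² + 9.4350²) = 19.1135 for independent samples with unequal variances.
With z* = 1.645, the margin is 1.645 × 19.1135 = 31.4417.
x̄₁ − x̄₂ = 162.2 − 141.2 = 21.0000; the interval is 21.0000 ± 31.4417 = (-10.44, 52.44).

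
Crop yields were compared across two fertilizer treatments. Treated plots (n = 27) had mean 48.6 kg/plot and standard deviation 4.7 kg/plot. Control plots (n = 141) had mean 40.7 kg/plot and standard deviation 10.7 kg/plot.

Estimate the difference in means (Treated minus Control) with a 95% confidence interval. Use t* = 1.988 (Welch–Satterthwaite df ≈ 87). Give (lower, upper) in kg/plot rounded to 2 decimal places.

(5.36, 10.44)

Standard errors of each mean: 4.7/√27 = 0.9045 and 10.7/√141 = 0.9011.
SE(x̄₁ − x̄₂) = √(0.9045² + 0.9011²) = 1.2768 for independent samples with unequal variances.
With t* = 1.988, the margin is 1.988 × 1.2768 = 2.5383.
x̄₁ − x̄₂ = 48.6 − 40.7 = 7.9000; the interval is 7.9000 ± 2.5383 = (5.36, 10.44).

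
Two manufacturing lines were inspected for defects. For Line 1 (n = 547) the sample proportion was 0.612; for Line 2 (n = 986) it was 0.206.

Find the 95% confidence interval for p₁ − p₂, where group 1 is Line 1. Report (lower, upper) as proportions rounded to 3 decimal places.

(0.358, 0.454)

Each SE is √(p̂(1−p̂)/n): √(0.6120·0.3880/547) = 0.02084 and √(0.2060·0.7940/986) = 0.01288.
SE(p̂₁ − p̂₂) = √(SE₁² + SE₂²) = √(0.0004343056 + 0.0001658944) = 0.02450, since the two samples are independent.
At 95% confidence z* = 1.960; margin = 1.960 × 0.02450 = 0.04802.
The difference is 0.6120 − 0.2060 = 0.4060, so the interval is 0.4060 ± 0.04802 = (0.358, 0.454).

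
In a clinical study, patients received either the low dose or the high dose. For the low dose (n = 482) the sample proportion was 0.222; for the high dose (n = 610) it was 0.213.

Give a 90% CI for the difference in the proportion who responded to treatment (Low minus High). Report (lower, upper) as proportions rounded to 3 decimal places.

(-0.032, 0.050)

The two standard errors are √(0.2220×0.7780/482) = 0.01893 and √(0.2130×0.7870/610) = 0.01658.
Because the samples are independent, SE_diff = √(0.01893² + 0.01658²) = 0.02516.
Using z* = 1.645 for 90%, ME = 1.645 × 0.02516 = 0.04139.
p̂₁ − p̂₂ = 0.0090; interval 0.0090 ± 0.04139 gives (-0.032, 0.050).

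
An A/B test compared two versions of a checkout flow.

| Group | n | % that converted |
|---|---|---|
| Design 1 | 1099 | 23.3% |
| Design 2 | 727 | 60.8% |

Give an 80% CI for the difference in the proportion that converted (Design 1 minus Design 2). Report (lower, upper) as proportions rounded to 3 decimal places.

(-0.403, -0.347)

Each SE is √(p̂(1−p̂)/n): √(0.2330·0.7670/1099) = 0.01275 and √(0.6080·0.3920/727) = 0.01811.
SE(p̂₁ − p̂₂) = √(SE₁² + SE₂²) = √(0.0001625625 + 0.0003279721) = 0.02215, since the two samples are independent.
At 80% confidence z* = 1.282; margin = 1.282 × 0.02215 = 0.02840.
The difference is 0.2330 − 0.6080 = -0.3750, so the interval is -0.3750 ± 0.02840 = (-0.403, -0.347).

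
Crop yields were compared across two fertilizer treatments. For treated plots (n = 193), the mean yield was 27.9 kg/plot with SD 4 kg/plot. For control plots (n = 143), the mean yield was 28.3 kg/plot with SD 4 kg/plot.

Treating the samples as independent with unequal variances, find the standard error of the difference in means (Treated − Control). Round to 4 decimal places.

0.4413

Per-group SEs: s₁/√n₁ = 4/√193 = 0.2879, s₂/√n₂ = 4/√143 = 0.3345.
Unpooled SE of the difference: √(0.08288641 + 0.11189025) = 0.4413.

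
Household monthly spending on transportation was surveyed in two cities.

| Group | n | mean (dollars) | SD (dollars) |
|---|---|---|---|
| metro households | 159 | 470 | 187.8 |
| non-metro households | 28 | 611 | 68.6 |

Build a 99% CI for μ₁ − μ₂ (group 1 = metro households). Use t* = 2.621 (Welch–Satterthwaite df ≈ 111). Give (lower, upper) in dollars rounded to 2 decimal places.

SE₁ = s₁/√n₁ = 187.8/√159 = 14.8935; SE₂ = 68.6/√28 = 12.9642.
Independent samples, unequal variances: SE_diff = √(SE₁² + SE₂²) = √(221.81634225 + 168.07048164) = 19.7456.
t* = 2.621, so margin of error = 2.621 × 19.7456 = 51.7532.
Difference in means = 470 − 611 = -141.0000.
-141.0000 ± 51.7532 → (-192.75, -89.25).

(-192.75, -89.25)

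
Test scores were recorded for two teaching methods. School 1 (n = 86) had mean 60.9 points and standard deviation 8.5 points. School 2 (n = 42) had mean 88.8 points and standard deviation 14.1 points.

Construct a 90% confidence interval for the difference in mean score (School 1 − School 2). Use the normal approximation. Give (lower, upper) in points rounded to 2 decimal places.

SE₁ = s₁/√n₁ = 8.5/√86 = 0.9166; SE₂ = 14.1/√42 = 2.1757.
Independent samples, unequal variances: SE_diff = √(SE₁² + SE₂²) = √(0.84015556 + 4.73367049) = 2.3609.
z* = 1.645, so margin of error = 1.645 × 2.3609 = 3.8837.
Difference in means = 60.9 − 88.8 = -27.9000.
-27.9000 ± 3.8837 → (-31.78, -24.02).

(-31.78, -24.02)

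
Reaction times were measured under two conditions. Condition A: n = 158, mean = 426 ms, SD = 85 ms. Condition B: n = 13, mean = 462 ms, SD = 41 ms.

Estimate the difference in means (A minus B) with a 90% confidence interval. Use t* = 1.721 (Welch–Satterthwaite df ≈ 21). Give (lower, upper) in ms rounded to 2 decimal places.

SE₁ = s₁/√n₁ = 85/√158 = 6.7622; SE₂ = 41/√13 = 11.3714.
Independent samples, unequal variances: SE_diff = √(SE₁² + SE₂²) = √(45.72734884 + 129.30873796) = 13.2301.
t* = 1.721, so margin of error = 1.721 × 13.2301 = 22.7690.
Difference in means = 426 − 462 = -36.0000.
-36.0000 ± 22.7690 → (-58.77, -13.23).

(-58.77, -13.23)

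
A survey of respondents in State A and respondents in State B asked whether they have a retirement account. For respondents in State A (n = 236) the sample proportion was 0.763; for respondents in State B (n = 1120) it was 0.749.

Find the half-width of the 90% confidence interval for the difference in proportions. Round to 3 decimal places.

Each SE is √(p̂(1−p̂)/n): √(0.7630·0.2370/236) = 0.02768 and √(0.7490·0.2510/1120) = 0.01296.
SE(p̂₁ − p̂₂) = √(SE₁² + SE₂²) = √(0.0007661824 + 0.0001679616) = 0.03056, since the two samples are independent.
At 90% confidence z* = 1.645; margin = 1.645 × 0.03056 = 0.05027.

0.050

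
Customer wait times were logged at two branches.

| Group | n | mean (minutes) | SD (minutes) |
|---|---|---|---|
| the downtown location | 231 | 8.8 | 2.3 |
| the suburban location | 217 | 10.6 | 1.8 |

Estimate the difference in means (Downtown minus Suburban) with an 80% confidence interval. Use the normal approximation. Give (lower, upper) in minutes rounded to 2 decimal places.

Per-group SEs: s₁/√n₁ = 2.3/√231 = 0.1513, s₂/√n₂ = 1.8/√217 = 0.1222.
Unpooled SE of the difference: √(0.02289169 + 0.01493284) = 0.1945.
Margin of error = z* · SE = 1.282 × 0.1945 = 0.2493.
x̄₁ − x̄₂ = 8.8 − 10.6 = -1.8000.
CI: -1.8000 ± 0.2493 = (-2.05, -1.55).

(-2.05, -1.55)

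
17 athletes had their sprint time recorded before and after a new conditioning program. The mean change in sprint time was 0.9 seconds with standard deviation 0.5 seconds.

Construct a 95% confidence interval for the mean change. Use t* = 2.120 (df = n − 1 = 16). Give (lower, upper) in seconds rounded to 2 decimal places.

(0.64, 1.16)

Paired design: SE = s_d/√n = 0.5/√17 = 0.1213.
t* = 2.120; margin of error = 2.120 × 0.1213 = 0.2572.
0.9 ± 0.2572 → (0.64, 1.16).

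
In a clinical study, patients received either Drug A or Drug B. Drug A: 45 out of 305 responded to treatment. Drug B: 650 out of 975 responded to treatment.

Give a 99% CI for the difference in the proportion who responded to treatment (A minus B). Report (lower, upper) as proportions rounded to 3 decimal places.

p̂₁ = 45/305 = 0.1475 and p̂₂ = 650/975 = 0.6667.
SE₁ = √(p̂₁(1−p̂₁)/n₁) = √(0.1475·0.8525/305) = 0.02030; SE₂ = √(0.6667·0.3333/975) = 0.01510.
Independent samples: SE of the difference = √(SE₁² + SE₂²) = √(0.00041209 + 0.00022801) = 0.02530.
z* for 99% confidence is 2.576, so the margin of error is 2.576 × 0.02530 = 0.06517.
Point estimate p̂₁ − p̂₂ = 0.1475 − 0.6667 = -0.5192.
-0.5192 ± 0.06517 → (-0.584, -0.454).

(-0.584, -0.454)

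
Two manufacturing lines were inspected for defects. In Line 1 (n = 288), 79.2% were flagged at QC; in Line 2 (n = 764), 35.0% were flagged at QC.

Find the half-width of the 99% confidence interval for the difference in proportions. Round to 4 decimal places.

0.0760

Each SE is √(p̂(1−p̂)/n): √(0.7920·0.2080/288) = 0.02392 and √(0.3500·0.6500/764) = 0.01726.
SE(p̂₁ − p̂₂) = √(SE₁² + SE₂²) = √(0.0005721664 + 0.0002979076) = 0.02950, since the two samples are independent.
At 99% confidence z* = 2.576; margin = 2.576 × 0.02950 = 0.07599.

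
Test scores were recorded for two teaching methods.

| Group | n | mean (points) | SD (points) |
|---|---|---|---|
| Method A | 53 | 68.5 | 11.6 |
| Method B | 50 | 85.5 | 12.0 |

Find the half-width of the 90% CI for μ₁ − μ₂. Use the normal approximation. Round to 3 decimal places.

Per-group SEs: s₁/√n₁ = 11.6/√53 = 1.5934, s₂/√n₂ = 12.0/√50 = 1.6971.
Unpooled SE of the difference: √(2.53892356 + 2.88014841) = 2.3279.
Margin of error = z* · SE = 1.645 × 2.3279 = 3.8294.

3.829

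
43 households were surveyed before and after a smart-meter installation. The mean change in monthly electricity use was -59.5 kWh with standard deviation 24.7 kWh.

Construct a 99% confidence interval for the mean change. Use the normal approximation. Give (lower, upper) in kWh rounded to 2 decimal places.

(-69.20, -49.80)

This is a matched-pairs design, so SE = s_d/√n = 24.7/√43 = 3.7667.
Margin = 2.576 × 3.7667 = 9.7030; the interval is -59.5 ± 9.7030 = (-69.20, -49.80).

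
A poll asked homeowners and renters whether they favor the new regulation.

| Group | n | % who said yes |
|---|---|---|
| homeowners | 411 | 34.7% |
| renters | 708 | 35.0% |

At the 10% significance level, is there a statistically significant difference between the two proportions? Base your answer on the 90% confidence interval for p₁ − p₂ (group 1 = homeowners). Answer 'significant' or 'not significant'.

Each SE is √(p̂(1−p̂)/n): √(0.3470·0.6530/411) = 0.02348 and √(0.3500·0.6500/708) = 0.01793.
SE(p̂₁ − p̂₂) = √(SE₁² + SE₂²) = √(0.0005513104 + 0.0003214849) = 0.02954, since the two samples are independent.
At 90% confidence z* = 1.645; margin = 1.645 × 0.02954 = 0.04859.
The difference is 0.3470 − 0.3500 = -0.0030, so the interval is -0.0030 ± 0.04859 = (-0.05159, 0.04559).
The interval (-0.05159, 0.04559) contains 0, so the difference is not significant.

not significant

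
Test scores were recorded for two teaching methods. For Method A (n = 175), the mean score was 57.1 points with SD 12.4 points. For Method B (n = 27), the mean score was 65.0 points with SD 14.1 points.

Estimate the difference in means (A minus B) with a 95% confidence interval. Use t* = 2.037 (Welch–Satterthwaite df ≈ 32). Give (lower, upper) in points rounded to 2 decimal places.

Standard errors of each mean: 12.4/√175 = 0.9374 and 14.1/√27 = 2.7135.
SE(x̄₁ − x̄₂) = √(0.9374² + 2.7135²) = 2.8709 for independent samples with unequal variances.
With t* = 2.037, the margin is 2.037 × 2.8709 = 5.8480.
x̄₁ − x̄₂ = 57.1 − 65.0 = -7.9000; the interval is -7.9000 ± 5.8480 = (-13.75, -2.05).

(-13.75, -2.05)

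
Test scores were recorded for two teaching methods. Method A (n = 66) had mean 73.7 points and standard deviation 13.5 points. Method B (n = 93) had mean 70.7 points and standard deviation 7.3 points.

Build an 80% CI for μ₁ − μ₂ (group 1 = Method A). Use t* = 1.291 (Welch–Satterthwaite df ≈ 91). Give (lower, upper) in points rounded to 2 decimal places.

(0.64, 5.36)

Standard errors of each mean: 13.5/√66 = 1.6617 and 7.3/√93 = 0.7570.
SE(x̄₁ − x̄₂) = √(1.6617² + 0.7570²) = 1.8260 for independent samples with unequal variances.
With t* = 1.291, the margin is 1.291 × 1.8260 = 2.3574.
x̄₁ − x̄₂ = 73.7 − 70.7 = 3.0000; the interval is 3.0000 ± 2.3574 = (0.64, 5.36).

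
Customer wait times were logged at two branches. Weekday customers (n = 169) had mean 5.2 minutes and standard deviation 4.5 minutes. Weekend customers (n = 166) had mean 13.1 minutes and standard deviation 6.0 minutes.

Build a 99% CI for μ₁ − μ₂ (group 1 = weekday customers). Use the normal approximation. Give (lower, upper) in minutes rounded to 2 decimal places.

(-9.39, -6.41)

SE₁ = s₁/√n₁ = 4.5/√169 = 0.3462; SE₂ = 6.0/√166 = 0.4657.
Independent samples, unequal variances: SE_diff = √(SE₁² + SE₂²) = √(0.11985444 + 0.21687649) = 0.5803.
z* = 2.576, so margin of error = 2.576 × 0.5803 = 1.4949.
Difference in means = 5.2 − 13.1 = -7.9000.
-7.9000 ± 1.4949 → (-9.39, -6.41).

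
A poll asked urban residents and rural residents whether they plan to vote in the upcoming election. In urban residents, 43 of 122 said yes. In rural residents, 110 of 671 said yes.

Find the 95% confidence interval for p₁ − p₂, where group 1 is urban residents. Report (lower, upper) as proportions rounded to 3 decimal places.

(0.099, 0.278)

Sample proportions: 43/122 = 0.3525, 110/671 = 0.1639.
Each SE is √(p̂(1−p̂)/n): √(0.3525·0.6475/122) = 0.04325 and √(0.1639·0.8361/671) = 0.01429.
SE(p̂₁ − p̂₂) = √(SE₁² + SE₂²) = √(0.0018705625 + 0.0002042041) = 0.04555, since the two samples are independent.
At 95% confidence z* = 1.960; margin = 1.960 × 0.04555 = 0.08928.
The difference is 0.3525 − 0.1639 = 0.1886, so the interval is 0.1886 ± 0.08928 = (0.099, 0.278).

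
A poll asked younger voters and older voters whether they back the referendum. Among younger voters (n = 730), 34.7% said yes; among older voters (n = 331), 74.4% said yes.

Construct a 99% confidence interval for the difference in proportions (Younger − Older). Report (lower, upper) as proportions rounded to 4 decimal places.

(-0.4737, -0.3203)

SE₁ = √(p̂₁(1−p̂₁)/n₁) = √(0.3470·0.6530/730) = 0.01762; SE₂ = √(0.7440·0.2560/331) = 0.02399.
Independent samples: SE of the difference = √(SE₁² + SE₂²) = √(0.0003104644 + 0.0005755201) = 0.02977.
z* for 99% confidence is 2.576, so the margin of error is 2.576 × 0.02977 = 0.07669.
Point estimate p̂₁ − p̂₂ = 0.3470 − 0.7440 = -0.3970.
-0.3970 ± 0.07669 → (-0.4737, -0.3203).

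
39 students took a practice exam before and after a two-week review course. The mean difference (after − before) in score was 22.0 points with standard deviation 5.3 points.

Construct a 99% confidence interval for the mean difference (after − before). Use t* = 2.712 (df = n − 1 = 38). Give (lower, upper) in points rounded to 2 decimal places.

This is a matched-pairs design, so SE = s_d/√n = 5.3/√39 = 0.8487.
Margin = 2.712 × 0.8487 = 2.3017; the interval is 22.0 ± 2.3017 = (19.70, 24.30).

(19.70, 24.30)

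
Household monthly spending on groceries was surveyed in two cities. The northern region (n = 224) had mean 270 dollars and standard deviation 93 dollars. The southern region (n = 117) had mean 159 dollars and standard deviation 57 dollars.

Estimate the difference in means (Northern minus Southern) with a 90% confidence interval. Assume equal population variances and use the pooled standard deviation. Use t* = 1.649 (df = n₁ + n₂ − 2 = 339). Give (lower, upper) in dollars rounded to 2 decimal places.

s_p = √[((n₁−1)s₁² + (n₂−1)s₂²)/(n₁+n₂−2)] = √[(223·93² + 116·57²)/339] = 82.4695.
SE = 82.4695·√(1/224 + 1/117) = 9.4071.
With t* = 1.649, margin = 1.649 × 9.4071 = 15.5123.
x̄₁ − x̄₂ = 270 − 159 = 111.0000; interval 111.0000 ± 15.5123 = (95.49, 126.51).

(95.49, 126.51)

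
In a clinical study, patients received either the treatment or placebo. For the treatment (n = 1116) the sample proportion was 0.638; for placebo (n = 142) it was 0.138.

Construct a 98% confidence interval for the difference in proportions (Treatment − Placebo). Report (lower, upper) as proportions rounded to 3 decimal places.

The two standard errors are √(0.6380×0.3620/1116) = 0.01439 and √(0.1380×0.8620/142) = 0.02894.
Because the samples are independent, SE_diff = √(0.01439² + 0.02894²) = 0.03232.
Using z* = 2.326 for 98%, ME = 2.326 × 0.03232 = 0.07518.
p̂₁ − p̂₂ = 0.5000; interval 0.5000 ± 0.07518 gives (0.425, 0.575).

(0.425, 0.575)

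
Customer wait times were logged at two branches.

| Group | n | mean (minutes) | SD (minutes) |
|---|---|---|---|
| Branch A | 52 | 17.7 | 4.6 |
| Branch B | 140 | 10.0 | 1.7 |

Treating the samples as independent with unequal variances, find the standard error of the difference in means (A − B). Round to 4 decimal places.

SE₁ = s₁/√n₁ = 4.6/√52 = 0.6379; SE₂ = 1.7/√140 = 0.1437.
Independent samples, unequal variances: SE_diff = √(SE₁² + SE₂²) = √(0.40691641 + 0.02064969) = 0.6539.

0.6539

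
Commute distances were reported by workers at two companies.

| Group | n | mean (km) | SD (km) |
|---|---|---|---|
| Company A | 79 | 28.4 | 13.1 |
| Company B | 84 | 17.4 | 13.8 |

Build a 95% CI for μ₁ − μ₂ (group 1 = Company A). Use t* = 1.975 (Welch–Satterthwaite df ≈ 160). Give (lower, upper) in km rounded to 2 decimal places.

Standard errors of each mean: 13.1/√79 = 1.4739 and 13.8/√84 = 1.5057.
SE(x̄₁ − x̄₂) = √(1.4739² + 1.5057²) = 2.1070 for independent samples with unequal variances.
With t* = 1.975, the margin is 1.975 × 2.1070 = 4.1613.
x̄₁ − x̄₂ = 28.4 − 17.4 = 11.0000; the interval is 11.0000 ± 4.1613 = (6.84, 15.16).

(6.84, 15.16)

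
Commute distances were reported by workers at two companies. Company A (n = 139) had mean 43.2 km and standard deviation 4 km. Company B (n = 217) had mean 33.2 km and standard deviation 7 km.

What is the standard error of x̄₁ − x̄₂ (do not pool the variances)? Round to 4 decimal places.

Per-group SEs: s₁/√n₁ = 4/√139 = 0.3393, s₂/√n₂ = 7/√217 = 0.4752.
Unpooled SE of the difference: √(0.11512449 + 0.22581504) = 0.5839.

0.5839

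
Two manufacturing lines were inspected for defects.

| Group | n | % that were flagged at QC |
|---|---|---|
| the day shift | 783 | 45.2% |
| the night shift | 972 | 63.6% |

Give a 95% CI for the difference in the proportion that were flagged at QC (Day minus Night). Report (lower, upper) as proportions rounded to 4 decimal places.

(-0.2302, -0.1378)

SE₁ = √(p̂₁(1−p̂₁)/n₁) = √(0.4520·0.5480/783) = 0.01779; SE₂ = √(0.6360·0.3640/972) = 0.01543.
Independent samples: SE of the difference = √(SE₁² + SE₂²) = √(0.0003164841 + 0.0002380849) = 0.02355.
z* for 95% confidence is 1.960, so the margin of error is 1.960 × 0.02355 = 0.04616.
Point estimate p̂₁ − p̂₂ = 0.4520 − 0.6360 = -0.1840.
-0.1840 ± 0.04616 → (-0.2302, -0.1378).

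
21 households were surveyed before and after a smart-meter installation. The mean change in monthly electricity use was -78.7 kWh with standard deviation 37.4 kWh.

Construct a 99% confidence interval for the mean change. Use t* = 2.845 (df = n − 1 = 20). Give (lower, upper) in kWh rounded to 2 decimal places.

(-101.92, -55.48)

This is a matched-pairs design, so SE = s_d/√n = 37.4/√21 = 8.1613.
Margin = 2.845 × 8.1613 = 23.2189; the interval is -78.7 ± 23.2189 = (-101.92, -55.48).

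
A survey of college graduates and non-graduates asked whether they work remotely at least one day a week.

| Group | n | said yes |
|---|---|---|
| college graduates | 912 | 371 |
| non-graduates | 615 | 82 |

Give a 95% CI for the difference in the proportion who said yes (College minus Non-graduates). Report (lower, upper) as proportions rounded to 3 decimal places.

(0.232, 0.315)

Sample proportions: 371/912 = 0.4068, 82/615 = 0.1333.
Each SE is √(p̂(1−p̂)/n): √(0.4068·0.5932/912) = 0.01627 and √(0.1333·0.8667/615) = 0.01371.
SE(p̂₁ − p̂₂) = √(SE₁² + SE₂²) = √(0.0002647129 + 0.0001879641) = 0.02128, since the two samples are independent.
At 95% confidence z* = 1.960; margin = 1.960 × 0.02128 = 0.04171.
The difference is 0.4068 − 0.1333 = 0.2735, so the interval is 0.2735 ± 0.04171 = (0.232, 0.315).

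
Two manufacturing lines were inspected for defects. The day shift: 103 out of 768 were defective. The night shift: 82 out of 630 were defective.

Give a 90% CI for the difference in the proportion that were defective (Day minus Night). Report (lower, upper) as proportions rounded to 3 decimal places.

(-0.026, 0.034)

p̂₁ = 103/768 = 0.1341 and p̂₂ = 82/630 = 0.1302.
SE₁ = √(p̂₁(1−p̂₁)/n₁) = √(0.1341·0.8659/768) = 0.01230; SE₂ = √(0.1302·0.8698/630) = 0.01341.
Independent samples: SE of the difference = √(SE₁² + SE₂²) = √(0.00015129 + 0.0001798281) = 0.01820.
z* for 90% confidence is 1.645, so the margin of error is 1.645 × 0.01820 = 0.02994.
Point estimate p̂₁ − p̂₂ = 0.1341 − 0.1302 = 0.0039.
0.0039 ± 0.02994 → (-0.026, 0.034).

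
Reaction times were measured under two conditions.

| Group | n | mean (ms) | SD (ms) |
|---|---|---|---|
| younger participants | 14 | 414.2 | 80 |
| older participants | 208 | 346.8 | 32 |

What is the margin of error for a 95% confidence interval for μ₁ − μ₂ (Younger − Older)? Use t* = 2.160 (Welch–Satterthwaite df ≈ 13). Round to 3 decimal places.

46.431

Standard errors of each mean: 80/√14 = 21.3809 and 32/√208 = 2.2188.
SE(x̄₁ − x̄₂) = √(21.3809² + 2.2188²) = 21.4957 for independent samples with unequal variances.
With t* = 2.160, the margin is 2.160 × 21.4957 = 46.4307.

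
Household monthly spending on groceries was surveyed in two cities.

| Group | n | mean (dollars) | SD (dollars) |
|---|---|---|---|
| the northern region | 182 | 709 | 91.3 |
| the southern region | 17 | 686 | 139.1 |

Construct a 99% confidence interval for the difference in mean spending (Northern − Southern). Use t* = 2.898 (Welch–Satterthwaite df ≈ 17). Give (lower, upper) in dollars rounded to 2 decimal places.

SE₁ = s₁/√n₁ = 91.3/√182 = 6.7676; SE₂ = 139.1/√17 = 33.7367.
Independent samples, unequal variances: SE_diff = √(SE₁² + SE₂²) = √(45.80040976 + 1138.16492689) = 34.4088.
t* = 2.898, so margin of error = 2.898 × 34.4088 = 99.7167.
Difference in means = 709 − 686 = 23.0000.
23.0000 ± 99.7167 → (-76.72, 122.72).

(-76.72, 122.72)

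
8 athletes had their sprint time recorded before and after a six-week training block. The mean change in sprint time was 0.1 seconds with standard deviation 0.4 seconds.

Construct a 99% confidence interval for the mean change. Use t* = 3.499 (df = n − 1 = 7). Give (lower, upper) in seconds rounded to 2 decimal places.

This is a matched-pairs design, so SE = s_d/√n = 0.4/√8 = 0.1414.
Margin = 3.499 × 0.1414 = 0.4948; the interval is 0.1 ± 0.4948 = (-0.39, 0.59).

(-0.39, 0.59)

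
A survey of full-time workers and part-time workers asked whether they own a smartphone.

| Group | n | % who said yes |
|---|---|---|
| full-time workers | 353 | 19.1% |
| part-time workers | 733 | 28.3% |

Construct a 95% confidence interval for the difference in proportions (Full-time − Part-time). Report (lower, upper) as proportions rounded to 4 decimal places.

Each SE is √(p̂(1−p̂)/n): √(0.1910·0.8090/353) = 0.02092 and √(0.2830·0.7170/733) = 0.01664.
SE(p̂₁ − p̂₂) = √(SE₁² + SE₂²) = √(0.0004376464 + 0.0002768896) = 0.02673, since the two samples are independent.
At 95% confidence z* = 1.960; margin = 1.960 × 0.02673 = 0.05239.
The difference is 0.1910 − 0.2830 = -0.0920, so the interval is -0.0920 ± 0.05239 = (-0.1444, -0.0396).

(-0.1444, -0.0396)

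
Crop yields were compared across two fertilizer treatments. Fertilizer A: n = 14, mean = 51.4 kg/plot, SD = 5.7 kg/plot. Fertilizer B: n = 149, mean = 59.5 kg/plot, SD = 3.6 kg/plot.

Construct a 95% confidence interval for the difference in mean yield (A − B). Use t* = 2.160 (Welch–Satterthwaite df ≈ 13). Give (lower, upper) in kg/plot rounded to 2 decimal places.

(-11.45, -4.75)

SE₁ = s₁/√n₁ = 5.7/√14 = 1.5234; SE₂ = 3.6/√149 = 0.2949.
Independent samples, unequal variances: SE_diff = √(SE₁² + SE₂²) = √(2.32074756 + 0.08696601) = 1.5517.
t* = 2.160, so margin of error = 2.160 × 1.5517 = 3.3517.
Difference in means = 51.4 − 59.5 = -8.1000.
-8.1000 ± 3.3517 → (-11.45, -4.75).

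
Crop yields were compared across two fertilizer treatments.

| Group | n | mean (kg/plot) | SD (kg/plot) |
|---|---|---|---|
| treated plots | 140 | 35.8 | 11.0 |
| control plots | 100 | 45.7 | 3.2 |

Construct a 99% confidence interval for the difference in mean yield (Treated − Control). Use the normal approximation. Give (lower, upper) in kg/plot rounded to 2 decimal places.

(-12.43, -7.37)

Per-group SEs: s₁/√n₁ = 11.0/√140 = 0.9297, s₂/√n₂ = 3.2/√100 = 0.3200.
Unpooled SE of the difference: √(0.86434209 + 0.1024) = 0.9832.
Margin of error = z* · SE = 2.576 × 0.9832 = 2.5327.
x̄₁ − x̄₂ = 35.8 − 45.7 = -9.9000.
CI: -9.9000 ± 2.5327 = (-12.43, -7.37).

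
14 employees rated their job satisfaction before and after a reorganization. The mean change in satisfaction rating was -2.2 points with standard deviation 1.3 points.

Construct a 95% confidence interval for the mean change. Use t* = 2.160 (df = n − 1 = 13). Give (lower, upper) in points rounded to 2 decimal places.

(-2.95, -1.45)

Paired design: SE = s_d/√n = 1.3/√14 = 0.3474.
t* = 2.160; margin of error = 2.160 × 0.3474 = 0.7504.
-2.2 ± 0.7504 → (-2.95, -1.45).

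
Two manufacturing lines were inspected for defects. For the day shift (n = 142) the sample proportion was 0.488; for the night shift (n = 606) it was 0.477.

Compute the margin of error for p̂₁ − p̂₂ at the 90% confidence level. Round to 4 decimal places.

The two standard errors are √(0.4880×0.5120/142) = 0.04195 and √(0.4770×0.5230/606) = 0.02029.
Because the samples are independent, SE_diff = √(0.04195² + 0.02029²) = 0.04660.
Using z* = 1.645 for 90%, ME = 1.645 × 0.04660 = 0.07666.

0.0767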